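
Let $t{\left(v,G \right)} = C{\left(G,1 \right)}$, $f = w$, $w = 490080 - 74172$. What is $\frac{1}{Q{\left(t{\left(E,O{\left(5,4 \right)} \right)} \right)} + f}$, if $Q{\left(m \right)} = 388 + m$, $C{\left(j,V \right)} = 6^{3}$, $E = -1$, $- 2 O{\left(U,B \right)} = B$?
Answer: $\frac{1}{416512} \approx 2.4009 \cdot 10^{-6}$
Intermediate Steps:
$O{\left(U,B \right)} = - \frac{B}{2}$
$C{\left(j,V \right)} = 216$
$w = 415908$
$f = 415908$
$t{\left(v,G \right)} = 216$
$\frac{1}{Q{\left(t{\left(E,O{\left(5,4 \right)} \right)} \right)} + f} = \frac{1}{\left(388 + 216\right) + 415908} = \frac{1}{604 + 415908} = \frac{1}{416512}$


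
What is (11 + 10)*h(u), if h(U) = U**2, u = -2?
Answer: 84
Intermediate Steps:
(11 + 10)*h(u) = (11 + 10)*(-2)**2 = 21*4 = 84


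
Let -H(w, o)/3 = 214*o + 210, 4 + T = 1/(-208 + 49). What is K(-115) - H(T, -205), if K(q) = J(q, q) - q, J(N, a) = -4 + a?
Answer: -130984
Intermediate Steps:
K(q) = -4 (K(q) = (-4 + q) - q = -4)
T = -637/159 (T = -4 + 1/(-208 + 49) = -4 + 1/(-159) = -4 - 1/159 = -637/159 ≈ -4.0063)
H(w, o) = -630 - 642*o (H(w, o) = -3*(214*o + 210) = -3*(210 + 214*o) = -630 - 642*o)
K(-115) - H(T, -205) = -4 - (-630 - 642*(-205)) = -4 - (-630 + 131610) = -4 - 1*130980 = -4 - 130980 = -130984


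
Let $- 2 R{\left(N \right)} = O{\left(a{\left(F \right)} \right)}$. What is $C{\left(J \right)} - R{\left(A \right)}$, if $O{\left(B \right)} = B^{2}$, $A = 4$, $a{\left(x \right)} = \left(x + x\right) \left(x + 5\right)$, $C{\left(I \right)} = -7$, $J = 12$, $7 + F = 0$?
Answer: $385$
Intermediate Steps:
$F = -7$ ($F = -7 + 0 = -7$)
$a{\left(x \right)} = 2 x \left(5 + x\right)$
$R{\left(N \right)} = -392$ ($R{\left(N \right)} = - \frac{\left(2 \left(-7\right) \left(5 - 7\right)\right)^{2}}{2} = - \frac{\left(2 \left(-7\right) \left(-2\right)\right)^{2}}{2} = - \frac{28^{2}}{2} = \left(- \frac{1}{2}\right) 784 = -392$)
$C{\left(J \right)} - R{\left(A \right)} = -7 - -392 = -7 + 392 = 385$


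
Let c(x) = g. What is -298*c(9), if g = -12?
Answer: 3576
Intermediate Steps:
c(x) = -12
-298*c(9) = -298*(-12) = 3576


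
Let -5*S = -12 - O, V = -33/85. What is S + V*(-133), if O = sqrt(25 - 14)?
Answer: 4593/85 + sqrt(11)/5 ≈ 54.699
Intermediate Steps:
O = sqrt(11) ≈ 3.3166
V = -33/85 (V = -33*1/85 = -33/85 ≈ -0.38824)
S = 12/5 + sqrt(11)/5 (S = -(-12 - sqrt(11))/5 = 12/5 + sqrt(11)/5 ≈ 3.0633)
S + V*(-133) = (12/5 + sqrt(11)/5) - 33/85*(-133) = (12/5 + sqrt(11)/5) + 4389/85 = 4593/85 + sqrt(11)/5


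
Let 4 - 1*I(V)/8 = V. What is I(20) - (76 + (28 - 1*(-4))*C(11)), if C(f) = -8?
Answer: 52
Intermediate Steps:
I(V) = 32 - 8*V
I(20) - (76 + (28 - 1*(-4))*C(11)) = (32 - 8*20) - (76 + (28 - 1*(-4))*(-8)) = (32 - 160) - (76 + (28 + 4)*(-8)) = -128 - (76 + 32*(-8)) = -128 - (76 - 256) = -128 - 1*(-180) = -128 + 180 = 52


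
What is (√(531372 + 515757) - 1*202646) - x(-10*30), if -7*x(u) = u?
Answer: -1418822/7 + √1047129 ≈ -2.0167e+5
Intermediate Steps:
x(u) = -u/7
(√(531372 + 515757) - 1*202646) - x(-10*30) = (√(531372 + 515757) - 1*202646) - (-1)*(-10*30)/7 = (√1047129 - 202646) - (-1)*(-300)/7 = (-202646 + √1047129) - 1*300/7 = (-202646 + √1047129) - 300/7 = -1418822/7 + √1047129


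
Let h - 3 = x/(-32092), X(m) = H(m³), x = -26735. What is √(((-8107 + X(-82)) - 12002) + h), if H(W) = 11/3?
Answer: I*√46580544086691/48138 ≈ 141.78*I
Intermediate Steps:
H(W) = 11/3 (H(W) = 11*(⅓) = 11/3)
X(m) = 11/3
h = 123011/32092 (h = 3 - 26735/(-32092) = 3 - 26735*(-1/32092) = 3 + 26735/32092 = 123011/32092 ≈ 3.8331)
√(((-8107 + X(-82)) - 12002) + h) = √(((-8107 + 11/3) - 12002) + 123011/32092) = √((-24310/3 - 12002) + 123011/32092) = √(-60316/3 + 123011/32092) = √(-1935292039/96276) = I*√46580544086691/48138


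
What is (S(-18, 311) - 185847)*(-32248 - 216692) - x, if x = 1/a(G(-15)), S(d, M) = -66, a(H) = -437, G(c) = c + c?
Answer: 20224876630141/437 ≈ 4.6281e+10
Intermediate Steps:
G(c) = 2*c
x = -1/437 (x = 1/(-437) = -1/437 ≈ -0.0022883)
(S(-18, 311) - 185847)*(-32248 - 216692) - x = (-66 - 185847)*(-32248 - 216692) - 1*(-1/437) = -185913*(-248940) + 1/437 = 46281182220 + 1/437 = 20224876630141/437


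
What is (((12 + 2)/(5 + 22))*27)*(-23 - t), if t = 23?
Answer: -644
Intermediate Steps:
(((12 + 2)/(5 + 22))*27)*(-23 - t) = (((12 + 2)/(5 + 22))*27)*(-23 - 1*23) = ((14/27)*27)*(-23 - 23) = ((14*(1/27))*27)*(-46) = ((14/27)*27)*(-46) = 14*(-46) = -644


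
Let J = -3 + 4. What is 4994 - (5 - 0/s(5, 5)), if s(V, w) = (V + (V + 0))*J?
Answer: 4989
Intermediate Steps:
J = 1
s(V, w) = 2*V (s(V, w) = (V + (V + 0))*1 = (V + V)*1 = (2*V)*1 = 2*V)
4994 - (5 - 0/s(5, 5)) = 4994 - (5 - 0/(2*5)) = 4994 - (5 - 0/10) = 4994 - (5 - 21*0) = 4994 - (5 + 0) = 4994 - 1*5 = 4994 - 5 = 4989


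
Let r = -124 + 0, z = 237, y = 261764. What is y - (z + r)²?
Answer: 248995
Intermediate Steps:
r = -124
y - (z + r)² = 261764 - (237 - 124)² = 261764 - 1*113² = 261764 - 1*12769 = 261764 - 12769 = 248995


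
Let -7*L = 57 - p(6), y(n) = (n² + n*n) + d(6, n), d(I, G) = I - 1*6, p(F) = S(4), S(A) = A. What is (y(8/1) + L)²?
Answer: 710649/49 ≈ 14503.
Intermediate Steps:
p(F) = 4
d(I, G) = -6 + I (d(I, G) = I - 6 = -6 + I)
y(n) = 2*n² (y(n) = (n² + n*n) + (-6 + 6) = (n² + n²) + 0 = 2*n² + 0 = 2*n²)
L = -53/7 (L = -(57 - 1*4)/7 = -(57 - 4)/7 = -⅐*53 = -53/7 ≈ -7.5714)
(y(8/1) + L)² = (2*(8/1)² - 53/7)² = (2*(8*1)² - 53/7)² = (2*8² - 53/7)² = (2*64 - 53/7)² = (128 - 53/7)² = (843/7)² = 710649/49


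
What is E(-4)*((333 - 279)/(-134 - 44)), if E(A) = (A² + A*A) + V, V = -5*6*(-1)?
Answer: -1674/89 ≈ -18.809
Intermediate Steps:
V = 30 (V = -30*(-1) = 30)
E(A) = 30 + 2*A² (E(A) = (A² + A*A) + 30 = (A² + A²) + 30 = 2*A² + 30 = 30 + 2*A²)
E(-4)*((333 - 279)/(-134 - 44)) = (30 + 2*(-4)²)*((333 - 279)/(-134 - 44)) = (30 + 2*16)*(54/(-178)) = (30 + 32)*(54*(-1/178)) = 62*(-27/89) = -1674/89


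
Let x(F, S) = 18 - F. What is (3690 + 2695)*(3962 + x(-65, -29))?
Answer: 25827325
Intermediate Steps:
(3690 + 2695)*(3962 + x(-65, -29)) = (3690 + 2695)*(3962 + (18 - 1*(-65))) = 6385*(3962 + (18 + 65)) = 6385*(3962 + 83) = 6385*4045 = 25827325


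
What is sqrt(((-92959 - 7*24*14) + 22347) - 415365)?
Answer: I*sqrt(488329) ≈ 698.81*I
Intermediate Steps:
sqrt(((-92959 - 7*24*14) + 22347) - 415365) = sqrt(((-92959 - 168*14) + 22347) - 415365) = sqrt(((-92959 - 2352) + 22347) - 415365) = sqrt((-95311 + 22347) - 415365) = sqrt(-72964 - 415365) = sqrt(-488329) = I*sqrt(488329)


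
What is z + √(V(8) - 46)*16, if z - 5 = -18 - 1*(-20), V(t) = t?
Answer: 7 + 16*I*√38 ≈ 7.0 + 98.631*I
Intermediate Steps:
z = 7 (z = 5 + (-18 - 1*(-20)) = 5 + (-18 + 20) = 5 + 2 = 7)
z + √(V(8) - 46)*16 = 7 + √(8 - 46)*16 = 7 + √(-38)*16 = 7 + (I*√38)*16 = 7 + 16*I*√38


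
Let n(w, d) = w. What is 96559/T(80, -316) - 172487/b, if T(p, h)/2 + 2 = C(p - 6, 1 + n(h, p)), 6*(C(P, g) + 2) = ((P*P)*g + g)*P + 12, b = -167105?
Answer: 7324271991483/7111369508870 ≈ 1.0299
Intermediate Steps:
C(P, g) = P*(g + g*P²)/6 (C(P, g) = -2 + (((P*P)*g + g)*P + 12)/6 = -2 + ((P²*g + g)*P + 12)/6 = -2 + ((g*P² + g)*P + 12)/6 = -2 + ((g + g*P²)*P + 12)/6 = -2 + (P*(g + g*P²) + 12)/6 = -2 + (12 + P*(g + g*P²))/6 = -2 + (2 + P*(g + g*P²)/6) = P*(g + g*P²)/6)
T(p, h) = -4 + (1 + h)*(1 + (-6 + p)²)*(-6 + p)/3 (T(p, h) = -4 + 2*((p - 6)*(1 + h)*(1 + (p - 6)²)/6) = -4 + 2*((-6 + p)*(1 + h)*(1 + (-6 + p)²)/6) = -4 + 2*((1 + h)*(1 + (-6 + p)²)*(-6 + p)/6) = -4 + (1 + h)*(1 + (-6 + p)²)*(-6 + p)/3)
96559/T(80, -316) - 172487/b = 96559/(-4 + (1 - 316)*(1 + (-6 + 80)²)*(-6 + 80)/3) - 172487/(-167105) = 96559/(-4 + (⅓)*(-315)*(1 + 74²)*74) - 172487*(-1/167105) = 96559/(-4 + (⅓)*(-315)*(1 + 5476)*74) + 172487/167105 = 96559/(-4 + (⅓)*(-315)*5477*74) + 172487/167105 = 96559/(-4 - 42556290) + 172487/167105 = 96559/(-42556294) + 172487/167105 = 96559*(-1/42556294) + 172487/167105 = -96559/42556294 + 172487/167105 = 7324271991483/7111369508870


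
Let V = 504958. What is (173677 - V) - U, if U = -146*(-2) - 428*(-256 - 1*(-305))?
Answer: -310601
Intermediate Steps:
U = -20680 (U = 292 - 428*(-256 + 305) = 292 - 428*49 = 292 - 20972 = -20680)
(173677 - V) - U = (173677 - 1*504958) - 1*(-20680) = (173677 - 504958) + 20680 = -331281 + 20680 = -310601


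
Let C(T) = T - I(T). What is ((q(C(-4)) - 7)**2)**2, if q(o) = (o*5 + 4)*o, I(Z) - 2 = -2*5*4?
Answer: 1219146678870961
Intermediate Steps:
I(Z) = -38 (I(Z) = 2 - 2*5*4 = 2 - 10*4 = 2 - 40 = -38)
C(T) = 38 + T (C(T) = T - 1*(-38) = T + 38 = 38 + T)
q(o) = o*(4 + 5*o) (q(o) = (5*o + 4)*o = (4 + 5*o)*o = o*(4 + 5*o))
((q(C(-4)) - 7)**2)**2 = (((38 - 4)*(4 + 5*(38 - 4)) - 7)**2)**2 = ((34*(4 + 5*34) - 7)**2)**2 = ((34*(4 + 170) - 7)**2)**2 = ((34*174 - 7)**2)**2 = ((5916 - 7)**2)**2 = (5909**2)**2 = 34916281**2 = 1219146678870961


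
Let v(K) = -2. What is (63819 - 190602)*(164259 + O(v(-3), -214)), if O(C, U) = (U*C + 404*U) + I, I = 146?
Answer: -9936871191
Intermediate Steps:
O(C, U) = 146 + 404*U + C*U (O(C, U) = (U*C + 404*U) + 146 = (C*U + 404*U) + 146 = (404*U + C*U) + 146 = 146 + 404*U + C*U)
(63819 - 190602)*(164259 + O(v(-3), -214)) = (63819 - 190602)*(164259 + (146 + 404*(-214) - 2*(-214))) = -126783*(164259 + (146 - 86456 + 428)) = -126783*(164259 - 85882) = -126783*78377 = -9936871191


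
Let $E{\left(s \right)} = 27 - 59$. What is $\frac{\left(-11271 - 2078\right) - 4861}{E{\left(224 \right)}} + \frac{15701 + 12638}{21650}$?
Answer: $\frac{98788337}{173200} \approx 570.37$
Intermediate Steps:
$E{\left(s \right)} = -32$
$\frac{\left(-11271 - 2078\right) - 4861}{E{\left(224 \right)}} + \frac{15701 + 12638}{21650} = \frac{\left(-11271 - 2078\right) - 4861}{-32} + \frac{15701 + 12638}{21650} = \left(-13349 - 4861\right) \left(- \frac{1}{32}\right) + 28339 \cdot \frac{1}{21650} = \left(-18210\right) \left(- \frac{1}{32}\right) + \frac{28339}{21650} = \frac{9105}{16} + \frac{28339}{21650} = \frac{98788337}{173200}$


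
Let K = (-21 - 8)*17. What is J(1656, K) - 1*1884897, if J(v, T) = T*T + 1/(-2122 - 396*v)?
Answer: -1080168515505/657898 ≈ -1.6418e+6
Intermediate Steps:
K = -493 (K = -29*17 = -493)
J(v, T) = T² + 1/(-2122 - 396*v)
J(1656, K) - 1*1884897 = (-1 + 2122*(-493)² + 396*1656*(-493)²)/(2*(1061 + 198*1656)) - 1*1884897 = (-1 + 2122*243049 + 396*1656*243049)/(2*(1061 + 327888)) - 1884897 = (½)*(-1 + 515749978 + 159385701024)/328949 - 1884897 = (½)*(1/328949)*159901451001 - 1884897 = 159901451001/657898 - 1884897 = -1080168515505/657898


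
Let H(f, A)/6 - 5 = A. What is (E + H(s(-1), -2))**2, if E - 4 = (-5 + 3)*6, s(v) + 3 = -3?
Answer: 100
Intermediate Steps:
s(v) = -6 (s(v) = -3 - 3 = -6)
H(f, A) = 30 + 6*A
E = -8 (E = 4 + (-5 + 3)*6 = 4 - 2*6 = 4 - 12 = -8)
(E + H(s(-1), -2))**2 = (-8 + (30 + 6*(-2)))**2 = (-8 + (30 - 12))**2 = (-8 + 18)**2 = 10**2 = 100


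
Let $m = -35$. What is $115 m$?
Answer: $-4025$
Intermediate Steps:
$115 m = 115 \left(-35\right) = -4025$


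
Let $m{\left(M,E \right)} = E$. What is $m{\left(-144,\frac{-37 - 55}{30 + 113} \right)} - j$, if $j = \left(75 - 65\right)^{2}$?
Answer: $- \frac{14392}{143} \approx -100.64$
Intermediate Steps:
$j = 100$ ($j = 10^{2} = 100$)
$m{\left(-144,\frac{-37 - 55}{30 + 113} \right)} - j = \frac{-37 - 55}{30 + 113} - 100 = - \frac{92}{143} - 100 = - \frac{14392}{143}$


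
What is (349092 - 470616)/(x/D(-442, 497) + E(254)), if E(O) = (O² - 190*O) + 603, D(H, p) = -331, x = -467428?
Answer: -705692/106101 ≈ -6.6511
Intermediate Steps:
E(O) = 603 + O² - 190*O
(349092 - 470616)/(x/D(-442, 497) + E(254)) = (349092 - 470616)/(-467428/(-331) + (603 + 254² - 190*254)) = -121524/(-467428*(-1/331) + (603 + 64516 - 48260)) = -121524/(467428/331 + 16859) = -121524/6047757/331 = -121524*331/6047757 = -705692/106101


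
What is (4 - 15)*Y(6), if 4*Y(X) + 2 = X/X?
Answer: 11/4 ≈ 2.7500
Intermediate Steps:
Y(X) = -1/4 (Y(X) = -1/2 + (X/X)/4 = -1/2 + (1/4)*1 = -1/2 + 1/4 = -1/4)
(4 - 15)*Y(6) = (4 - 15)*(-1/4) = -11*(-1/4) = 11/4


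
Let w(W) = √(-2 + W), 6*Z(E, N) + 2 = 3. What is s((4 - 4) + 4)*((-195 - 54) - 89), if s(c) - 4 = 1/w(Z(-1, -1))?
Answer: -1352 + 338*I*√66/11 ≈ -1352.0 + 249.63*I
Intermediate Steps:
Z(E, N) = ⅙ (Z(E, N) = -⅓ + (⅙)*3 = -⅓ + ½ = ⅙)
s(c) = 4 - I*√66/11 (s(c) = 4 + 1/(√(-2 + ⅙)) = 4 + 1/(√(-11/6)) = 4 + 1/(I*√66/6) = 4 - I*√66/11)
s((4 - 4) + 4)*((-195 - 54) - 89) = (4 - I*√66/11)*((-195 - 54) - 89) = (4 - I*√66/11)*(-249 - 89) = (4 - I*√66/11)*(-338) = -1352 + 338*I*√66/11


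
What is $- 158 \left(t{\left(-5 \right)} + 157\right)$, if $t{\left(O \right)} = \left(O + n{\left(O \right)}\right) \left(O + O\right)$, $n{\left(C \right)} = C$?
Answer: $-40606$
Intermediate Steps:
$t{\left(O \right)} = 4 O^{2}$ ($t{\left(O \right)} = \left(O + O\right) \left(O + O\right) = 2 O 2 O = 4 O^{2}$)
$- 158 \left(t{\left(-5 \right)} + 157\right) = - 158 \left(4 \left(-5\right)^{2} + 157\right) = - 158 \left(4 \cdot 25 + 157\right) = - 158 \left(100 + 157\right) = \left(-158\right) 257 = -40606$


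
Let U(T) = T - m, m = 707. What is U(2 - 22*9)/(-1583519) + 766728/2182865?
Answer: 173728497561/493801171705 ≈ 0.35182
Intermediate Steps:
U(T) = -707 + T (U(T) = T - 1*707 = T - 707 = -707 + T)
U(2 - 22*9)/(-1583519) + 766728/2182865 = (-707 + (2 - 22*9))/(-1583519) + 766728/2182865 = (-707 + (2 - 198))*(-1/1583519) + 766728*(1/2182865) = (-707 - 196)*(-1/1583519) + 766728/2182865 = -903*(-1/1583519) + 766728/2182865 = 129/226217 + 766728/2182865 = 173728497561/493801171705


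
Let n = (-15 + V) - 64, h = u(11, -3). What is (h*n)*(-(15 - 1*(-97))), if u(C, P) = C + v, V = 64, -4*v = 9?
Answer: 14700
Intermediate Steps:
v = -9/4 (v = -¼*9 = -9/4 ≈ -2.2500)
u(C, P) = -9/4 + C (u(C, P) = C - 9/4 = -9/4 + C)
h = 35/4 (h = -9/4 + 11 = 35/4 ≈ 8.7500)
n = -15 (n = (-15 + 64) - 64 = 49 - 64 = -15)
(h*n)*(-(15 - 1*(-97))) = ((35/4)*(-15))*(-(15 - 1*(-97))) = -(-525)*(15 + 97)/4 = -(-525)*112/4 = -525/4*(-112) = 14700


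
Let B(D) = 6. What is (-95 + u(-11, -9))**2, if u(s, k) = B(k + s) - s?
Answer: 6084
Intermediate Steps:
u(s, k) = 6 - s
(-95 + u(-11, -9))**2 = (-95 + (6 - 1*(-11)))**2 = (-95 + (6 + 11))**2 = (-95 + 17)**2 = (-78)**2 = 6084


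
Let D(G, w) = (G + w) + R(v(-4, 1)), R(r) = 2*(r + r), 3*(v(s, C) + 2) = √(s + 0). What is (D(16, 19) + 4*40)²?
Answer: 314657/9 + 2992*I/3 ≈ 34962.0 + 997.33*I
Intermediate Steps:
v(s, C) = -2 + √s/3 (v(s, C) = -2 + √(s + 0)/3 = -2 + √s/3)
R(r) = 4*r (R(r) = 2*(2*r) = 4*r)
D(G, w) = -8 + G + w + 8*I/3 (D(G, w) = (G + w) + 4*(-2 + √(-4)/3) = (G + w) + 4*(-2 + (2*I)/3) = (G + w) + 4*(-2 + 2*I/3) = (G + w) + (-8 + 8*I/3) = -8 + G + w + 8*I/3)
(D(16, 19) + 4*40)² = ((-8 + 16 + 19 + 8*I/3) + 4*40)² = ((27 + 8*I/3) + 160)² = (187 + 8*I/3)²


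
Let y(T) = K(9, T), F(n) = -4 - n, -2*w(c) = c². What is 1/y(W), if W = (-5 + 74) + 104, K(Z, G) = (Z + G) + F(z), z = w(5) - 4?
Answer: 2/389 ≈ 0.0051414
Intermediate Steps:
w(c) = -c²/2
z = -33/2 (z = -½*5² - 4 = -½*25 - 4 = -25/2 - 4 = -33/2 ≈ -16.500)
K(Z, G) = 25/2 + G + Z (K(Z, G) = (Z + G) + (-4 - 1*(-33/2)) = (G + Z) + (-4 + 33/2) = (G + Z) + 25/2 = 25/2 + G + Z)
W = 173 (W = 69 + 104 = 173)
y(T) = 43/2 + T (y(T) = 25/2 + T + 9 = 43/2 + T)
1/y(W) = 1/(43/2 + 173) = 1/(389/2) = 2/389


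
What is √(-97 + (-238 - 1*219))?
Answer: I*√554 ≈ 23.537*I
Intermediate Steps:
√(-97 + (-238 - 1*219)) = √(-97 + (-238 - 219)) = √(-97 - 457) = √(-554) = I*√554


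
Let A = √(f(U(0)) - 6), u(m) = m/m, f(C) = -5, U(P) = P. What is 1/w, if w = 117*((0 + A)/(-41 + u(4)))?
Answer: 40*I*√11/1287 ≈ 0.10308*I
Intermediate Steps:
u(m) = 1
A = I*√11 (A = √(-5 - 6) = √(-11) = I*√11 ≈ 3.3166*I)
w = -117*I*√11/40 (w = 117*((0 + I*√11)/(-41 + 1)) = 117*((I*√11)/(-40)) = 117*((I*√11)*(-1/40)) = 117*(-I*√11/40) = -117*I*√11/40 ≈ -9.7011*I)
1/w = 1/(-117*I*√11/40) = 40*I*√11/1287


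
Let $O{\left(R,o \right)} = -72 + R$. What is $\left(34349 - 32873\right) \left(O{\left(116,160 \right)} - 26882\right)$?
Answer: $-39612888$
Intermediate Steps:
$\left(34349 - 32873\right) \left(O{\left(116,160 \right)} - 26882\right) = \left(34349 - 32873\right) \left(\left(-72 + 116\right) - 26882\right) = 1476 \left(44 - 26882\right) = 1476 \left(-26838\right) = -39612888$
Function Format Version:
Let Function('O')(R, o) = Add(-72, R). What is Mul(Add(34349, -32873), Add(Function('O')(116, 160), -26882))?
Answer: -39612888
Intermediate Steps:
Mul(Add(34349, -32873), Add(Function('O')(116, 160), -26882)) = Mul(Add(34349, -32873), Add(Add(-72, 116), -26882)) = Mul(1476, Add(44, -26882)) = Mul(1476, -26838) = -39612888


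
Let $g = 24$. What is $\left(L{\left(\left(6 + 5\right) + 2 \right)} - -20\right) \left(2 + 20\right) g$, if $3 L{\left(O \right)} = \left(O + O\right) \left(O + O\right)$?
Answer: $129536$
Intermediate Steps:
$L{\left(O \right)} = \frac{4 O^{2}}{3}$ ($L{\left(O \right)} = \frac{\left(O + O\right) \left(O + O\right)}{3} = \frac{2 O 2 O}{3} = \frac{4 O^{2}}{3}$)
$\left(L{\left(\left(6 + 5\right) + 2 \right)} - -20\right) \left(2 + 20\right) g = \left(\frac{4 \left(\left(6 + 5\right) + 2\right)^{2}}{3} - -20\right) \left(2 + 20\right) 24 = \left(\frac{4 \left(11 + 2\right)^{2}}{3} + 20\right) 22 \cdot 24 = \left(\frac{4 \cdot 13^{2}}{3} + 20\right) 22 \cdot 24 = \left(\frac{4}{3} \cdot 169 + 20\right) 22 \cdot 24 = \left(\frac{676}{3} + 20\right) 22 \cdot 24 = \frac{736}{3} \cdot 22 \cdot 24 = \frac{16192}{3} \cdot 24 = 129536$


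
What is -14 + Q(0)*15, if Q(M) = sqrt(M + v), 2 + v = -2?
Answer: -14 + 30*I ≈ -14.0 + 30.0*I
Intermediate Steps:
v = -4 (v = -2 - 2 = -4)
Q(M) = sqrt(-4 + M) (Q(M) = sqrt(M - 4) = sqrt(-4 + M))
-14 + Q(0)*15 = -14 + sqrt(-4 + 0)*15 = -14 + sqrt(-4)*15 = -14 + (2*I)*15 = -14 + 30*I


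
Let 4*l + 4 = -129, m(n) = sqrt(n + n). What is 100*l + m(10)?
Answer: -3325 + 2*sqrt(5) ≈ -3320.5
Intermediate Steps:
m(n) = sqrt(2)*sqrt(n) (m(n) = sqrt(2*n) = sqrt(2)*sqrt(n))
l = -133/4 (l = -1 + (1/4)*(-129) = -1 - 129/4 = -133/4 ≈ -33.250)
100*l + m(10) = 100*(-133/4) + sqrt(2)*sqrt(10) = -3325 + 2*sqrt(5)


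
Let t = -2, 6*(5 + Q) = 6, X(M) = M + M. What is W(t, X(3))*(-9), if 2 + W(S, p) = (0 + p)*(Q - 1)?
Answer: 288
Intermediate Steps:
X(M) = 2*M
Q = -4 (Q = -5 + (⅙)*6 = -5 + 1 = -4)
W(S, p) = -2 - 5*p (W(S, p) = -2 + (0 + p)*(-4 - 1) = -2 + p*(-5) = -2 - 5*p)
W(t, X(3))*(-9) = (-2 - 10*3)*(-9) = (-2 - 5*6)*(-9) = (-2 - 30)*(-9) = -32*(-9) = 288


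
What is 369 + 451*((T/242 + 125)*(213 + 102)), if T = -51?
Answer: 390028203/22 ≈ 1.7729e+7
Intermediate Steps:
369 + 451*((T/242 + 125)*(213 + 102)) = 369 + 451*((-51/242 + 125)*(213 + 102)) = 369 + 451*((-51*1/242 + 125)*315) = 369 + 451*((-51/242 + 125)*315) = 369 + 451*((30199/242)*315) = 369 + 451*(9512685/242) = 369 + 390020085/22 = 390028203/22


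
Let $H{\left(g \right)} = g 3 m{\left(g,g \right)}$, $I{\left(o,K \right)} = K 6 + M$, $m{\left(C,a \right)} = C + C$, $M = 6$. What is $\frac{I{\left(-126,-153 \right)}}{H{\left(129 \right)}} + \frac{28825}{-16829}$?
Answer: $- \frac{482234833}{280051389} \approx -1.722$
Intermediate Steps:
$m{\left(C,a \right)} = 2 C$
$I{\left(o,K \right)} = 6 + 6 K$ ($I{\left(o,K \right)} = K 6 + 6 = 6 K + 6 = 6 + 6 K$)
$H{\left(g \right)} = 6 g^{2}$ ($H{\left(g \right)} = g 3 \cdot 2 g = 3 g 2 g = 6 g^{2}$)
$\frac{I{\left(-126,-153 \right)}}{H{\left(129 \right)}} + \frac{28825}{-16829} = \frac{6 + 6 \left(-153\right)}{6 \cdot 129^{2}} + \frac{28825}{-16829} = \frac{6 - 918}{6 \cdot 16641} + 28825 \left(- \frac{1}{16829}\right) = - \frac{912}{99846} - \frac{28825}{16829} = \left(-912\right) \frac{1}{99846} - \frac{28825}{16829} = - \frac{152}{16641} - \frac{28825}{16829} = - \frac{482234833}{280051389}$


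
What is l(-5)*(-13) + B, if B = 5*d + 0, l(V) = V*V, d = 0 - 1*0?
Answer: -325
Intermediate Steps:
d = 0 (d = 0 + 0 = 0)
l(V) = V**2
B = 0 (B = 5*0 + 0 = 0 + 0 = 0)
l(-5)*(-13) + B = (-5)**2*(-13) + 0 = 25*(-13) + 0 = -325 + 0 = -325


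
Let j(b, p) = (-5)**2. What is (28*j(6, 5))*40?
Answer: 28000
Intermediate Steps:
j(b, p) = 25
(28*j(6, 5))*40 = (28*25)*40 = 700*40 = 28000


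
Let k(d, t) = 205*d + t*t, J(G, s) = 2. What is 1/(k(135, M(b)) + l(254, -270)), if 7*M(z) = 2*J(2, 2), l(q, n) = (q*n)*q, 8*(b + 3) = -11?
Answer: -49/852190589 ≈ -5.7499e-8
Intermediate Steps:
b = -35/8 (b = -3 + (⅛)*(-11) = -3 - 11/8 = -35/8 ≈ -4.3750)
l(q, n) = n*q² (l(q, n) = (n*q)*q = n*q²)
M(z) = 4/7 (M(z) = (2*2)/7 = (⅐)*4 = 4/7)
k(d, t) = t² + 205*d (k(d, t) = 205*d + t² = t² + 205*d)
1/(k(135, M(b)) + l(254, -270)) = 1/(((4/7)² + 205*135) - 270*254²) = 1/((16/49 + 27675) - 270*64516) = 1/(1356091/49 - 17419320) = 1/(-852190589/49) = -49/852190589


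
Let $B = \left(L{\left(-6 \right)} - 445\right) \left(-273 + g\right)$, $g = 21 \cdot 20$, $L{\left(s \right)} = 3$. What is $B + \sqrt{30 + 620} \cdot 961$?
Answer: $-64974 + 4805 \sqrt{26} \approx -40473.0$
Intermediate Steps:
$g = 420$
$B = -64974$ ($B = \left(3 - 445\right) \left(-273 + 420\right) = \left(-442\right) 147 = -64974$)
$B + \sqrt{30 + 620} \cdot 961 = -64974 + \sqrt{30 + 620} \cdot 961 = -64974 + \sqrt{650} \cdot 961 = -64974 + 5 \sqrt{26} \cdot 961 = -64974 + 4805 \sqrt{26}$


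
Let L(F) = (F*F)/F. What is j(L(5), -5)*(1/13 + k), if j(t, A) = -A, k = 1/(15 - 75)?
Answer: 47/156 ≈ 0.30128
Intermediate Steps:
k = -1/60 (k = 1/(-60) = -1/60 ≈ -0.016667)
L(F) = F (L(F) = F²/F = F)
j(L(5), -5)*(1/13 + k) = (-1*(-5))*(1/13 - 1/60) = 5*(1/13 - 1/60) = 5*(47/780) = 47/156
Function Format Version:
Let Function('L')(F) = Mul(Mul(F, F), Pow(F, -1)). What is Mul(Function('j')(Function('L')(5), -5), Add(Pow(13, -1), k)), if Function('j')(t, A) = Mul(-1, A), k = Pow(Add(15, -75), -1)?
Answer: Rational(47, 156) ≈ 0.30128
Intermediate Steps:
k = Rational(-1, 60) (k = Pow(-60, -1) = Rational(-1, 60) ≈ -0.016667)
Function('L')(F) = F (Function('L')(F) = Mul(Pow(F, 2), Pow(F, -1)) = F)
Mul(Function('j')(Function('L')(5), -5), Add(Pow(13, -1), k)) = Mul(Mul(-1, -5), Add(Pow(13, -1), Rational(-1, 60))) = Mul(5, Add(Rational(1, 13), Rational(-1, 60))) = Mul(5, Rational(47, 780)) = Rational(47, 156)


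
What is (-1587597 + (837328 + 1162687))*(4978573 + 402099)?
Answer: 2219085984896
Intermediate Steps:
(-1587597 + (837328 + 1162687))*(4978573 + 402099) = (-1587597 + 2000015)*5380672 = 412418*5380672 = 2219085984896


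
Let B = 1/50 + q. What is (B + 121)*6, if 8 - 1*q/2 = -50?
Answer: 35553/25 ≈ 1422.1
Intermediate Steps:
q = 116 (q = 16 - 2*(-50) = 16 + 100 = 116)
B = 5801/50 (B = 1/50 + 116 = 5801/50 ≈ 116.02)
(B + 121)*6 = (5801/50 + 121)*6 = (11851/50)*6 = 35553/25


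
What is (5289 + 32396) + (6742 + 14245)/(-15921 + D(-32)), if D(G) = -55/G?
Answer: 19196708061/509417 ≈ 37684.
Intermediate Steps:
(5289 + 32396) + (6742 + 14245)/(-15921 + D(-32)) = (5289 + 32396) + (6742 + 14245)/(-15921 - 55/(-32)) = 37685 + 20987/(-15921 - 55*(-1/32)) = 37685 + 20987/(-15921 + 55/32) = 37685 + 20987/(-509417/32) = 37685 + 20987*(-32/509417) = 37685 - 671584/509417 = 19196708061/509417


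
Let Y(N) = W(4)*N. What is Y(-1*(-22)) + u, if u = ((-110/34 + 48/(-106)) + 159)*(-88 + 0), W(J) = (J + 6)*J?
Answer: -11521488/901 ≈ -12787.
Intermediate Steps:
W(J) = J*(6 + J) (W(J) = (6 + J)*J = J*(6 + J))
Y(N) = 40*N (Y(N) = (4*(6 + 4))*N = (4*10)*N = 40*N)
u = -12314368/901 (u = ((-110*1/34 + 48*(-1/106)) + 159)*(-88) = ((-55/17 - 24/53) + 159)*(-88) = (-3323/901 + 159)*(-88) = (139936/901)*(-88) = -12314368/901 ≈ -13667.)
Y(-1*(-22)) + u = 40*(-1*(-22)) - 12314368/901 = 40*22 - 12314368/901 = 880 - 12314368/901 = -11521488/901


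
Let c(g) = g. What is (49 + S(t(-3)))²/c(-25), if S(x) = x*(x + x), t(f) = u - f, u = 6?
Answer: -44521/25 ≈ -1780.8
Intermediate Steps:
t(f) = 6 - f
S(x) = 2*x² (S(x) = x*(2*x) = 2*x²)
(49 + S(t(-3)))²/c(-25) = (49 + 2*(6 - 1*(-3))²)²/(-25) = (49 + 2*(6 + 3)²)²*(-1/25) = (49 + 2*9²)²*(-1/25) = (49 + 2*81)²*(-1/25) = (49 + 162)²*(-1/25) = 211²*(-1/25) = 44521*(-1/25) = -44521/25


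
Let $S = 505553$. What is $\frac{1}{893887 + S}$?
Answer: $\frac{1}{1399440} \approx 7.1457 \cdot 10^{-7}$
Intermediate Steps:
$\frac{1}{893887 + S} = \frac{1}{893887 + 505553} = \frac{1}{1399440}$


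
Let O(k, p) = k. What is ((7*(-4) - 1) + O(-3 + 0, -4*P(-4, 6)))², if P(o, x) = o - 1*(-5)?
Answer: 1024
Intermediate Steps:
P(o, x) = 5 + o (P(o, x) = o + 5 = 5 + o)
((7*(-4) - 1) + O(-3 + 0, -4*P(-4, 6)))² = ((7*(-4) - 1) + (-3 + 0))² = ((-28 - 1) - 3)² = (-29 - 3)² = (-32)² = 1024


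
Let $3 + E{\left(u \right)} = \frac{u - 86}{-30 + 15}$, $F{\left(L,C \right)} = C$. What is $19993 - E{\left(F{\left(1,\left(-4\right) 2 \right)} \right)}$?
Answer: $\frac{299846}{15} \approx 19990.0$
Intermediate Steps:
$E{\left(u \right)} = \frac{41}{15} - \frac{u}{15}$ ($E{\left(u \right)} = -3 + \frac{u - 86}{-30 + 15} = -3 + \frac{-86 + u}{-15} = -3 + \left(-86 + u\right) \left(- \frac{1}{15}\right) = -3 - \left(- \frac{86}{15} + \frac{u}{15}\right) = \frac{41}{15} - \frac{u}{15}$)
$19993 - E{\left(F{\left(1,\left(-4\right) 2 \right)} \right)} = 19993 - \left(\frac{41}{15} - \frac{\left(-4\right) 2}{15}\right) = 19993 - \left(\frac{41}{15} - - \frac{8}{15}\right) = 19993 - \left(\frac{41}{15} + \frac{8}{15}\right) = 19993 - \frac{49}{15} = \frac{299846}{15}$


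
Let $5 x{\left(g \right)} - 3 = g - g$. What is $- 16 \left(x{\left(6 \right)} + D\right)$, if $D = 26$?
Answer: $- \frac{2128}{5} \approx -425.6$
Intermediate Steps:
$x{\left(g \right)} = \frac{3}{5}$ ($x{\left(g \right)} = \frac{3}{5} + \frac{g - g}{5} = \frac{3}{5} + \frac{1}{5} \cdot 0 = \frac{3}{5} + 0 = \frac{3}{5}$)
$- 16 \left(x{\left(6 \right)} + D\right) = - 16 \left(\frac{3}{5} + 26\right) = \left(-16\right) \frac{133}{5} = - \frac{2128}{5}$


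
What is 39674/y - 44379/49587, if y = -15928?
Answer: -445697225/131636956 ≈ -3.3858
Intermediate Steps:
39674/y - 44379/49587 = 39674/(-15928) - 44379/49587 = 39674*(-1/15928) - 44379*1/49587 = -19837/7964 - 14793/16529 = -445697225/131636956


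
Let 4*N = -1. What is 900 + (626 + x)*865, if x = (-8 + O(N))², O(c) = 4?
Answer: 556230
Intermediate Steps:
N = -¼ (N = (¼)*(-1) = -¼ ≈ -0.25000)
x = 16 (x = (-8 + 4)² = (-4)² = 16)
900 + (626 + x)*865 = 900 + (626 + 16)*865 = 900 + 642*865 = 900 + 555330 = 556230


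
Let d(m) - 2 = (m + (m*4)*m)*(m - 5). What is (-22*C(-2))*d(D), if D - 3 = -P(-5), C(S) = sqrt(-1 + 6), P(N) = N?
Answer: -17468*sqrt(5) ≈ -39060.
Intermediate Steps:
C(S) = sqrt(5)
D = 8 (D = 3 - 1*(-5) = 3 + 5 = 8)
d(m) = 2 + (-5 + m)*(m + 4*m**2) (d(m) = 2 + (m + (m*4)*m)*(m - 5) = 2 + (m + (4*m)*m)*(-5 + m) = 2 + (m + 4*m**2)*(-5 + m) = 2 + (-5 + m)*(m + 4*m**2))
(-22*C(-2))*d(D) = (-22*sqrt(5))*(2 - 19*8**2 - 5*8 + 4*8**3) = (-22*sqrt(5))*(2 - 19*64 - 40 + 4*512) = (-22*sqrt(5))*(2 - 1216 - 40 + 2048) = -22*sqrt(5)*794 = -17468*sqrt(5)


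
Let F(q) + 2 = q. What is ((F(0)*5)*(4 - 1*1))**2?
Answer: 900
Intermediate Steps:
F(q) = -2 + q
((F(0)*5)*(4 - 1*1))**2 = (((-2 + 0)*5)*(4 - 1*1))**2 = ((-2*5)*(4 - 1))**2 = (-10*3)**2 = (-30)**2 = 900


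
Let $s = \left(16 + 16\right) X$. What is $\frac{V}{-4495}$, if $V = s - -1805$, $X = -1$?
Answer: $- \frac{1773}{4495} \approx -0.39444$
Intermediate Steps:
$s = -32$ ($s = \left(16 + 16\right) \left(-1\right) = 32 \left(-1\right) = -32$)
$V = 1773$ ($V = -32 - -1805 = -32 + 1805 = 1773$)
$\frac{V}{-4495} = \frac{1773}{-4495} = 1773 \left(- \frac{1}{4495}\right) = - \frac{1773}{4495}$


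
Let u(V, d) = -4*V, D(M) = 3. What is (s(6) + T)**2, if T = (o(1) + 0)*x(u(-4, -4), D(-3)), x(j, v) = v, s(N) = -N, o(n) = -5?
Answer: 441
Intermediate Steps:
T = -15 (T = (-5 + 0)*3 = -5*3 = -15)
(s(6) + T)**2 = (-1*6 - 15)**2 = (-6 - 15)**2 = (-21)**2 = 441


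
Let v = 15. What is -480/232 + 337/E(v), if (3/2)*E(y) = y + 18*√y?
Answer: -22133/5974 + 1011*√15/515 ≈ 3.8982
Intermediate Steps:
E(y) = 12*√y + 2*y/3 (E(y) = 2*(y + 18*√y)/3 = 12*√y + 2*y/3)
-480/232 + 337/E(v) = -480/232 + 337/(12*√15 + (⅔)*15) = -480*1/232 + 337/(12*√15 + 10) = -60/29 + 337/(10 + 12*√15)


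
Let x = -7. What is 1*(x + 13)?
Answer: 6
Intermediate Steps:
1*(x + 13) = 1*(-7 + 13) = 1*6 = 6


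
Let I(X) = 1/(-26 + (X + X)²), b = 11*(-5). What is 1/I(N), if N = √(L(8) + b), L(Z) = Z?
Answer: -214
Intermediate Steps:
b = -55
N = I*√47 (N = √(8 - 55) = √(-47) = I*√47 ≈ 6.8557*I)
I(X) = 1/(-26 + 4*X²) (I(X) = 1/(-26 + (2*X)²) = 1/(-26 + 4*X²))
1/I(N) = 1/(1/(2*(-13 + 2*(I*√47)²))) = 1/(1/(2*(-13 + 2*(-47)))) = 1/(1/(2*(-13 - 94))) = 1/((½)/(-107)) = 1/((½)*(-1/107)) = 1/(-1/214) = -214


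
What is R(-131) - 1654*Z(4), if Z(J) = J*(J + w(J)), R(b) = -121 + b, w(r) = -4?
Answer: -252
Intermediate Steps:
Z(J) = J*(-4 + J) (Z(J) = J*(J - 4) = J*(-4 + J))
R(-131) - 1654*Z(4) = (-121 - 131) - 6616*(-4 + 4) = -252 - 6616*0 = -252 - 1654*0 = -252 + 0 = -252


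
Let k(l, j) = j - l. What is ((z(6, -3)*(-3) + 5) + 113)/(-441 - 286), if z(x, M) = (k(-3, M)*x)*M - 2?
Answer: -124/727 ≈ -0.17056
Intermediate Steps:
z(x, M) = -2 + M*x*(3 + M) (z(x, M) = ((M - 1*(-3))*x)*M - 2 = ((M + 3)*x)*M - 2 = ((3 + M)*x)*M - 2 = (x*(3 + M))*M - 2 = M*x*(3 + M) - 2 = -2 + M*x*(3 + M))
((z(6, -3)*(-3) + 5) + 113)/(-441 - 286) = (((-2 - 3*6*(3 - 3))*(-3) + 5) + 113)/(-441 - 286) = (((-2 - 3*6*0)*(-3) + 5) + 113)/(-727) = (((-2 + 0)*(-3) + 5) + 113)*(-1/727) = ((-2*(-3) + 5) + 113)*(-1/727) = ((6 + 5) + 113)*(-1/727) = (11 + 113)*(-1/727) = 124*(-1/727) = -124/727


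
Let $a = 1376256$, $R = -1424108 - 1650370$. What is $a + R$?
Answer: $-1698222$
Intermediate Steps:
$R = -3074478$ ($R = -1424108 - 1650370 = -3074478$)
$a + R = 1376256 - 3074478 = -1698222$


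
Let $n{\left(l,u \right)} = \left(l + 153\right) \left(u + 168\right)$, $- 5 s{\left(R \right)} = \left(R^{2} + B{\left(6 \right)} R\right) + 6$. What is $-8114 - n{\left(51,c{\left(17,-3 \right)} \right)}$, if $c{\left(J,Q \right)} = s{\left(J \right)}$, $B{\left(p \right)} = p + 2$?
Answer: $- \frac{124006}{5} \approx -24801.0$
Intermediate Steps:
$B{\left(p \right)} = 2 + p$
$s{\left(R \right)} = - \frac{6}{5} - \frac{8 R}{5} - \frac{R^{2}}{5}$ ($s{\left(R \right)} = - \frac{\left(R^{2} + \left(2 + 6\right) R\right) + 6}{5} = - \frac{\left(R^{2} + 8 R\right) + 6}{5} = - \frac{6 + R^{2} + 8 R}{5} = - \frac{6}{5} - \frac{8 R}{5} - \frac{R^{2}}{5}$)
$c{\left(J,Q \right)} = - \frac{6}{5} - \frac{8 J}{5} - \frac{J^{2}}{5}$
$n{\left(l,u \right)} = \left(153 + l\right) \left(168 + u\right)$
$-8114 - n{\left(51,c{\left(17,-3 \right)} \right)} = -8114 - \left(25704 + 153 \left(- \frac{6}{5} - \frac{136}{5} - \frac{17^{2}}{5}\right) + 168 \cdot 51 + 51 \left(- \frac{6}{5} - \frac{136}{5} - \frac{17^{2}}{5}\right)\right) = -8114 - \left(25704 + 153 \left(- \frac{6}{5} - \frac{136}{5} - \frac{289}{5}\right) + 8568 + 51 \left(- \frac{6}{5} - \frac{136}{5} - \frac{289}{5}\right)\right) = -8114 - \left(25704 + 153 \left(- \frac{431}{5}\right) + 8568 + 51 \left(- \frac{431}{5}\right)\right) = -8114 - \left(25704 - \frac{65943}{5} + 8568 - \frac{21981}{5}\right) = -8114 - \frac{83436}{5} = - \frac{124006}{5}$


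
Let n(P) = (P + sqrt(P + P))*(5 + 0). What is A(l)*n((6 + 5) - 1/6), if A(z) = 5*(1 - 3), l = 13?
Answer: -1625/3 - 50*sqrt(195)/3 ≈ -774.40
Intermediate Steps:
A(z) = -10 (A(z) = 5*(-2) = -10)
n(P) = 5*P + 5*sqrt(2)*sqrt(P) (n(P) = (P + sqrt(2*P))*5 = (P + sqrt(2)*sqrt(P))*5 = 5*P + 5*sqrt(2)*sqrt(P))
A(l)*n((6 + 5) - 1/6) = -10*(5*((6 + 5) - 1/6) + 5*sqrt(2)*sqrt((6 + 5) - 1/6)) = -10*(5*(11 - 1*1/6) + 5*sqrt(2)*sqrt(11 - 1*1/6)) = -10*(5*(11 - 1/6) + 5*sqrt(2)*sqrt(11 - 1/6)) = -10*(5*(65/6) + 5*sqrt(2)*sqrt(65/6)) = -10*(325/6 + 5*sqrt(2)*(sqrt(390)/6)) = -10*(325/6 + 5*sqrt(195)/3) = -1625/3 - 50*sqrt(195)/3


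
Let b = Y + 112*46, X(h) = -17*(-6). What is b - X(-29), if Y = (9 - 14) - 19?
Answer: 5026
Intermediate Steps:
X(h) = 102
Y = -24 (Y = -5 - 19 = -24)
b = 5128 (b = -24 + 112*46 = -24 + 5152 = 5128)
b - X(-29) = 5128 - 1*102 = 5128 - 102 = 5026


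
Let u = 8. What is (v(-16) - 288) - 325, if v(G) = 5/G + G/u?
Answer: -9845/16 ≈ -615.31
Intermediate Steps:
v(G) = 5/G + G/8
(v(-16) - 288) - 325 = ((5/(-16) + (1/8)*(-16)) - 288) - 325 = ((5*(-1/16) - 2) - 288) - 325 = ((-5/16 - 2) - 288) - 325 = (-37/16 - 288) - 325 = -4645/16 - 325 = -9845/16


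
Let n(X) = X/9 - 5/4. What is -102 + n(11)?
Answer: -3673/36 ≈ -102.03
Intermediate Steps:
n(X) = -5/4 + X/9 (n(X) = X*(⅑) - 5*¼ = X/9 - 5/4 = -5/4 + X/9)
-102 + n(11) = -102 + (-5/4 + (⅑)*11) = -102 + (-5/4 + 11/9) = -102 - 1/36 = -3673/36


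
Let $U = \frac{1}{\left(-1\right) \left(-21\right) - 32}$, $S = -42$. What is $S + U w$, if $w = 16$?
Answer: $- \frac{478}{11} \approx -43.455$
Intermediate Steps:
$U = - \frac{1}{11}$ ($U = \frac{1}{21 - 32} = \frac{1}{-11} = - \frac{1}{11} \approx -0.090909$)
$S + U w = -42 - \frac{16}{11} = - \frac{478}{11}$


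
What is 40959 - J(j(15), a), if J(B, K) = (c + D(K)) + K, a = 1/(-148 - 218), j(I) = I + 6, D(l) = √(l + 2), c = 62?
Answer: 14968303/366 - √267546/366 ≈ 40896.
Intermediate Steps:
D(l) = √(2 + l)
j(I) = 6 + I
a = -1/366 (a = 1/(-366) = -1/366 ≈ -0.0027322)
J(B, K) = 62 + K + √(2 + K) (J(B, K) = (62 + √(2 + K)) + K = 62 + K + √(2 + K))
40959 - J(j(15), a) = 40959 - (62 - 1/366 + √(2 - 1/366)) = 40959 - (62 - 1/366 + √(731/366)) = 40959 - (62 - 1/366 + √267546/366) = 40959 - (22691/366 + √267546/366) = 40959 + (-22691/366 - √267546/366) = 14968303/366 - √267546/366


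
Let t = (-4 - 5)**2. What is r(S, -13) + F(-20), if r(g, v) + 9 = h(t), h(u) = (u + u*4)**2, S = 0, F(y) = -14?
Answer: 164002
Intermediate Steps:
t = 81 (t = (-9)**2 = 81)
h(u) = 25*u**2 (h(u) = (u + 4*u)**2 = (5*u)**2 = 25*u**2)
r(g, v) = 164016 (r(g, v) = -9 + 25*81**2 = -9 + 25*6561 = -9 + 164025 = 164016)
r(S, -13) + F(-20) = 164016 - 14 = 164002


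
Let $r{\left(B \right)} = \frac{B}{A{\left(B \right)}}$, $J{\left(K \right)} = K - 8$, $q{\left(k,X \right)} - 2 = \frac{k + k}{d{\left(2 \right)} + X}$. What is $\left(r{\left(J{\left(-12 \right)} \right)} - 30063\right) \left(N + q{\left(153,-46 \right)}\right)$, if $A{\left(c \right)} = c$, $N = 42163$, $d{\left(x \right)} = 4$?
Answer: $- \frac{8871416448}{7} \approx -1.2673 \cdot 10^{9}$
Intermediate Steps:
$q{\left(k,X \right)} = 2 + \frac{2 k}{4 + X}$ ($q{\left(k,X \right)} = 2 + \frac{k + k}{4 + X} = 2 + \frac{2 k}{4 + X}$)
$J{\left(K \right)} = -8 + K$
$r{\left(B \right)} = 1$ ($r{\left(B \right)} = \frac{B}{B} = 1$)
$\left(r{\left(J{\left(-12 \right)} \right)} - 30063\right) \left(N + q{\left(153,-46 \right)}\right) = \left(1 - 30063\right) \left(42163 + \frac{2 \left(4 - 46 + 153\right)}{4 - 46}\right) = - 30062 \left(42163 + 2 \frac{1}{-42} \cdot 111\right) = - 30062 \left(42163 + 2 \left(- \frac{1}{42}\right) 111\right) = - 30062 \left(42163 - \frac{37}{7}\right) = \left(-30062\right) \frac{295104}{7} = - \frac{8871416448}{7}$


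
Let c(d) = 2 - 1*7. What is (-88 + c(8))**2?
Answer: 8649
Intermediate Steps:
c(d) = -5 (c(d) = 2 - 7 = -5)
(-88 + c(8))**2 = (-88 - 5)**2 = (-93)**2 = 8649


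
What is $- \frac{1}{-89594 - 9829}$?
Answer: $\frac{1}{99423} \approx 1.0058 \cdot 10^{-5}$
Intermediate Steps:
$- \frac{1}{-89594 - 9829} = - \frac{1}{-99423} = \left(-1\right) \left(- \frac{1}{99423}\right) = \frac{1}{99423}$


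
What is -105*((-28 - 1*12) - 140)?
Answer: 18900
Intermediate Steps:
-105*((-28 - 1*12) - 140) = -105*((-28 - 12) - 140) = -105*(-40 - 140) = -105*(-180) = 18900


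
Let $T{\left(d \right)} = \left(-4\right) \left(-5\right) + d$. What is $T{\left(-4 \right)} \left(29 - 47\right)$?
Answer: $-288$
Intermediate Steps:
$T{\left(d \right)} = 20 + d$
$T{\left(-4 \right)} \left(29 - 47\right) = \left(20 - 4\right) \left(29 - 47\right) = 16 \left(-18\right) = -288$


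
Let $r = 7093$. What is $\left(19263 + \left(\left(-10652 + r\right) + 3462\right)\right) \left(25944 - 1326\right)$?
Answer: $471828588$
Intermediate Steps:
$\left(19263 + \left(\left(-10652 + r\right) + 3462\right)\right) \left(25944 - 1326\right) = \left(19263 + \left(\left(-10652 + 7093\right) + 3462\right)\right) \left(25944 - 1326\right) = \left(19263 + \left(-3559 + 3462\right)\right) 24618 = \left(19263 - 97\right) 24618 = 19166 \cdot 24618 = 471828588$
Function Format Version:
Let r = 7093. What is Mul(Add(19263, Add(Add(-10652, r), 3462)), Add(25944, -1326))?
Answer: 471828588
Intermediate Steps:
Mul(Add(19263, Add(Add(-10652, r), 3462)), Add(25944, -1326)) = Mul(Add(19263, Add(Add(-10652, 7093), 3462)), Add(25944, -1326)) = Mul(Add(19263, Add(-3559, 3462)), 24618) = Mul(Add(19263, -97), 24618) = Mul(19166, 24618) = 471828588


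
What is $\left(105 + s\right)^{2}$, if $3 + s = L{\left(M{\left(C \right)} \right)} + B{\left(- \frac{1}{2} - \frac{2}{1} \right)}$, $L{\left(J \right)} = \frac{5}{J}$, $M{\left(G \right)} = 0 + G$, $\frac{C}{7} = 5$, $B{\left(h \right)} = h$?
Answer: $\frac{1946025}{196} \approx 9928.7$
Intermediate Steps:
$C = 35$ ($C = 7 \cdot 5 = 35$)
$M{\left(G \right)} = G$
$s = - \frac{75}{14}$ ($s = -3 + \left(\frac{5}{35} - \left(\frac{1}{2} + 2\right)\right) = -3 + \left(5 \cdot \frac{1}{35} - \frac{5}{2}\right) = -3 + \left(\frac{1}{7} - \frac{5}{2}\right) = -3 - \frac{33}{14} = - \frac{75}{14} \approx -5.3571$)
$\left(105 + s\right)^{2} = \left(105 - \frac{75}{14}\right)^{2} = \left(\frac{1395}{14}\right)^{2} = \frac{1946025}{196}$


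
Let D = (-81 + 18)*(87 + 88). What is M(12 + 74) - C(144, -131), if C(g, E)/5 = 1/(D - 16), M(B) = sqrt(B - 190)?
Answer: 5/11041 + 2*I*sqrt(26) ≈ 0.00045286 + 10.198*I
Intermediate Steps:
M(B) = sqrt(-190 + B)
D = -11025 (D = -63*175 = -11025)
C(g, E) = -5/11041 (C(g, E) = 5/(-11025 - 16) = 5/(-11041) = 5*(-1/11041) = -5/11041)
M(12 + 74) - C(144, -131) = sqrt(-190 + (12 + 74)) - 1*(-5/11041) = sqrt(-190 + 86) + 5/11041 = sqrt(-104) + 5/11041 = 2*I*sqrt(26) + 5/11041 = 5/11041 + 2*I*sqrt(26)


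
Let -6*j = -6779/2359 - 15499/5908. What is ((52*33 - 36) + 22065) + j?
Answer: 94556048253/3981992 ≈ 23746.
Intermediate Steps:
j = 3648213/3981992 (j = -(-6779/2359 - 15499/5908)/6 = -⅙*(-10944639/1990996) = 3648213/3981992 ≈ 0.91618)
((52*33 - 36) + 22065) + j = ((52*33 - 36) + 22065) + 3648213/3981992 = ((1716 - 36) + 22065) + 3648213/3981992 = (1680 + 22065) + 3648213/3981992 = 23745 + 3648213/3981992 = 94556048253/3981992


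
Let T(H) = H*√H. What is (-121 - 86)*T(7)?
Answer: -1449*√7 ≈ -3833.7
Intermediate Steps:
T(H) = H^(3/2)
(-121 - 86)*T(7) = (-121 - 86)*7^(3/2) = -1449*√7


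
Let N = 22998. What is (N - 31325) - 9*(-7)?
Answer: -8264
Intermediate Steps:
(N - 31325) - 9*(-7) = (22998 - 31325) - 9*(-7) = -8327 + 63 = -8264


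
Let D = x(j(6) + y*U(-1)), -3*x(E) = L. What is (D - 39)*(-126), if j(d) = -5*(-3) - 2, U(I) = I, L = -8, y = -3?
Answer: 4578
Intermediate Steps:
j(d) = 13 (j(d) = 15 - 2 = 13)
x(E) = 8/3 (x(E) = -1/3*(-8) = 8/3)
D = 8/3 ≈ 2.6667
(D - 39)*(-126) = (8/3 - 39)*(-126) = -109/3*(-126) = 4578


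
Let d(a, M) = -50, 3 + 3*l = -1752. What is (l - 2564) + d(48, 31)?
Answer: -3199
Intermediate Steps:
l = -585 (l = -1 + (1/3)*(-1752) = -1 - 584 = -585)
(l - 2564) + d(48, 31) = (-585 - 2564) - 50 = -3149 - 50 = -3199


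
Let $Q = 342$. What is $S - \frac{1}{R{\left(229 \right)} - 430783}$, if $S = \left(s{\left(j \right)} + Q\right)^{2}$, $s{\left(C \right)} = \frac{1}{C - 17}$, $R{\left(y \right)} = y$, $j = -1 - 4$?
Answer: $\frac{12183715696775}{104194068} \approx 1.1693 \cdot 10^{5}$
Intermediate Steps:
$j = -5$
$s{\left(C \right)} = \frac{1}{-17 + C}$
$S = \frac{56595529}{484}$ ($S = \left(\frac{1}{-17 - 5} + 342\right)^{2} = \left(\frac{1}{-22} + 342\right)^{2} = \left(- \frac{1}{22} + 342\right)^{2} = \left(\frac{7523}{22}\right)^{2} = \frac{56595529}{484} \approx 1.1693 \cdot 10^{5}$)
$S - \frac{1}{R{\left(229 \right)} - 430783} = \frac{56595529}{484} - \frac{1}{229 - 430783} = \frac{56595529}{484} - \frac{1}{-430554} = \frac{56595529}{484} - - \frac{1}{430554} = \frac{56595529}{484} + \frac{1}{430554} = \frac{12183715696775}{104194068}$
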